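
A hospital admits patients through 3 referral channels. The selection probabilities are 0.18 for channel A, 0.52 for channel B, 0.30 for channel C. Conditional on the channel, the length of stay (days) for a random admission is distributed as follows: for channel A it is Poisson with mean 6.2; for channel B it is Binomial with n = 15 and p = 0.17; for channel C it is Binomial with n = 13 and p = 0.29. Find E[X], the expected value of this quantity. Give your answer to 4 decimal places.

3.5730

Component means — A: 6.2; B: 2.55; C: 3.77.
E[X] = 0.18·6.2 + 0.52·2.55 + 0.3·3.77 = 3.573.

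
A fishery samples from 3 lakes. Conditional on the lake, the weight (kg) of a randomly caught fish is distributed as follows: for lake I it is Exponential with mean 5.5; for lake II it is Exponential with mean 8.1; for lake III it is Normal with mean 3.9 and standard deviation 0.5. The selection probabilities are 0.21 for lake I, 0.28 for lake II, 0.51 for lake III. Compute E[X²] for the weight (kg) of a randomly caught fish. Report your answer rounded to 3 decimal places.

57.331

For each component E[X²] = Var + (mean)², giving I: 60.5; II: 131.22; III: 15.46.
Overall E[X²] = 0.21·60.5 + 0.28·131.22 + 0.51·15.46 = 57.3312.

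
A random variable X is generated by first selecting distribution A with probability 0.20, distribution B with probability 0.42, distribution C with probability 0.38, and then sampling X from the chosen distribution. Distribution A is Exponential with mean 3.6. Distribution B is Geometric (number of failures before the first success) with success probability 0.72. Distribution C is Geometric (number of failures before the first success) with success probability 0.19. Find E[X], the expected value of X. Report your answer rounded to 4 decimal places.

Component means — A: 3.6; B: 0.388889; C: 4.26316.
E[X] = 0.2·3.6 + 0.42·0.388889 + 0.38·4.26316 = 2.50333.

2.5033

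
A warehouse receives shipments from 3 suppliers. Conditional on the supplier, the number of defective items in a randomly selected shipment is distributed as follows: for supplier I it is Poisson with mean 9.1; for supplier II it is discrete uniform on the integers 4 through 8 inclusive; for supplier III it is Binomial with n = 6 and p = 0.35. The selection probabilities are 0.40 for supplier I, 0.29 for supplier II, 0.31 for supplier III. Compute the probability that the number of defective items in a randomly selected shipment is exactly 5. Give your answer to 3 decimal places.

0.088

Conditional on each supplier, P(X = 5): I: 0.0580692; II: 0.2; III: 0.0204835.
By total probability, P(X = 5) = 0.4·0.0580692 + 0.29·0.2 + 0.31·0.0204835 = 0.0875776.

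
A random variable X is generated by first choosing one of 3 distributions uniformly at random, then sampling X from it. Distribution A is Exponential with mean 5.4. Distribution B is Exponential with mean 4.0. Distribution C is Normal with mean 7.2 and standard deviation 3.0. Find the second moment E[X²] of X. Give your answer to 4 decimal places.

50.3867

For each component E[X²] = Var + (mean)², giving A: 58.32; B: 32; C: 60.84.
Overall E[X²] = 0.333333·58.32 + 0.333333·32 + 0.333333·60.84 = 50.3867.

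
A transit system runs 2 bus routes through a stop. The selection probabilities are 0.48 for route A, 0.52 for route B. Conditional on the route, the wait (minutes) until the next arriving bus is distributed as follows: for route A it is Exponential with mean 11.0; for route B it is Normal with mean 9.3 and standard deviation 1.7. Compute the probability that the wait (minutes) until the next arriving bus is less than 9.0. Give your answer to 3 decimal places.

0.492

Conditional on each route, P(X < 9.0): A: 0.558767; B: 0.429962.
By total probability, P(X < 9.0) = 0.48·0.558767 + 0.52·0.429962 = 0.491788.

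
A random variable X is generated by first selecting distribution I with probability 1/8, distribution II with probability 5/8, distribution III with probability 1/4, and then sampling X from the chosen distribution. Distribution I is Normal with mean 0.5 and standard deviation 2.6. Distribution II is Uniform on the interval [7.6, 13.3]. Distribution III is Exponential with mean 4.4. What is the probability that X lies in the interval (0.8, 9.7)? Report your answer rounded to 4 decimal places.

Conditional on each component, P(0.8 < X < 9.7): I: 0.453869; II: 0.368421; III: 0.723452.
By total probability, P(0.8 < X < 9.7) = 0.125·0.453869 + 0.625·0.368421 + 0.25·0.723452 = 0.46786.

0.4679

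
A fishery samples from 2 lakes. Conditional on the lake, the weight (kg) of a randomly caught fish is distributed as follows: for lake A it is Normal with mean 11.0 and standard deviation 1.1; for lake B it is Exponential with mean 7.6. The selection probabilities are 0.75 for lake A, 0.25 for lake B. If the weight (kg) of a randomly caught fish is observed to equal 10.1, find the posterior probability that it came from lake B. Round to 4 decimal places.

Likelihoods f(10.1 | ·): A: 0.25951; B: 0.0348363.
Posterior ∝ prior × likelihood. Numerator for B: 0.25·0.0348363 = 0.00870907.
Normalizing constant: 0.75·0.25951 + 0.25·0.0348363 = 0.203342.
P(B | observation) = 0.00870907 / 0.203342 = 0.0428297.

0.0428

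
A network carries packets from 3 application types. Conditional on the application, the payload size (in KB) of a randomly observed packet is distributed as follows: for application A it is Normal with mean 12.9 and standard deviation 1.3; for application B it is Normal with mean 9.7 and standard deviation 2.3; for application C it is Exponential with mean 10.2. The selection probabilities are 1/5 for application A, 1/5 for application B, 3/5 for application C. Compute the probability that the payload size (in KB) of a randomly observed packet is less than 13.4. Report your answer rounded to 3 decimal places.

0.758

Conditional on each application, P(X < 13.4): A: 0.649739; B: 0.946159; C: 0.731183.
By total probability, P(X < 13.4) = 0.2·0.649739 + 0.2·0.946159 + 0.6·0.731183 = 0.757889.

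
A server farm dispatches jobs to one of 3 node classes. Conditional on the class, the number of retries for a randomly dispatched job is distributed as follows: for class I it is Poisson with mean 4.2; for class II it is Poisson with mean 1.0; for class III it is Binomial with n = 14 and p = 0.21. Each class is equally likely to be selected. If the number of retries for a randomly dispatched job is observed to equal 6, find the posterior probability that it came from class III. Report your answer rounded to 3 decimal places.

0.254

Likelihoods P(X=6 | ·): I: 0.114321; II: 0.000510944; III: 0.039074.
Posterior ∝ prior × likelihood. Numerator for III: 0.333333·0.039074 = 0.0130247.
Normalizing constant: 0.333333·0.114321 + 0.333333·0.000510944 + 0.333333·0.039074 = 0.051302.
P(III | observation) = 0.0130247 / 0.051302 = 0.253882.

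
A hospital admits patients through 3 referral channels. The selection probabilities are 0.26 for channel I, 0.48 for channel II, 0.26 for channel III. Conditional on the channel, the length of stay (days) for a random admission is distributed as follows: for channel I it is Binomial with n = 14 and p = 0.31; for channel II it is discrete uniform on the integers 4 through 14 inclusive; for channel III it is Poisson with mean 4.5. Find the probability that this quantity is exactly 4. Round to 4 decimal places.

Conditional on each channel, P(X = 4): I: 0.226137; II: 0.0909091; III: 0.189808.
By total probability, P(X = 4) = 0.26·0.226137 + 0.48·0.0909091 + 0.26·0.189808 = 0.151782.

0.1518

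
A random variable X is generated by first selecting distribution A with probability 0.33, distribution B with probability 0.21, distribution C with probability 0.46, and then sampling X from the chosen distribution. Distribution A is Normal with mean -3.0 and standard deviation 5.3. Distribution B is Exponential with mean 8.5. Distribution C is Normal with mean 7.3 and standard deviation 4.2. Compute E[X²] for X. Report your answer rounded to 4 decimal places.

75.2125

For each component E[X²] = Var + (mean)², giving A: 37.09; B: 144.5; C: 70.93.
Overall E[X²] = 0.33·37.09 + 0.21·144.5 + 0.46·70.93 = 75.2125.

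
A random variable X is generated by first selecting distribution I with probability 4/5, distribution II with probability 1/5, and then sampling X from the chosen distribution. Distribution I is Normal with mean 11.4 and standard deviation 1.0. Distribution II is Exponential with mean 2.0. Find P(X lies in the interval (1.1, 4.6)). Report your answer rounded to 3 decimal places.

Conditional on each component, P(1.1 < X < 4.6): I: 5.23098e-12; II: 0.476691.
By total probability, P(1.1 < X < 4.6) = 0.8·5.23098e-12 + 0.2·0.476691 = 0.0953382.

0.095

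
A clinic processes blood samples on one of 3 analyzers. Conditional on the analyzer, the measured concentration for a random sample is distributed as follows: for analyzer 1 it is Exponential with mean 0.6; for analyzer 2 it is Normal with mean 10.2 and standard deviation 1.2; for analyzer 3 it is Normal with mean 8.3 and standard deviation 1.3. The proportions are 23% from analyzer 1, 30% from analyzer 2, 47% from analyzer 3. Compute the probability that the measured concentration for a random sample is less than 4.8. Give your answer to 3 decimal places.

0.232

Conditional on each analyzer, P(X < 4.8): 1: 0.999665; 2: 3.39767e-06; 3: 0.00354797.
By total probability, P(X < 4.8) = 0.23·0.999665 + 0.3·3.39767e-06 + 0.47·0.00354797 = 0.231591.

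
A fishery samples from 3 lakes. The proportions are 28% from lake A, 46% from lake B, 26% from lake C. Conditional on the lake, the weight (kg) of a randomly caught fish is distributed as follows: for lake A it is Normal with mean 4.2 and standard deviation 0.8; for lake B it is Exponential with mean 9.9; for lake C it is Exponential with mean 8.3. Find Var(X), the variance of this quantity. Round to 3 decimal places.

Per component, A: μ=4.2, E[X²]=18.28; B: μ=9.9, E[X²]=196.02; C: μ=8.3, E[X²]=137.78.
E[X] = 0.28·4.2 + 0.46·9.9 + 0.26·8.3 = 7.888.
E[X²] = 0.28·18.28 + 0.46·196.02 + 0.26·137.78 = 131.11.
Var(X) = E[X²] − (E[X])² = 131.11 − 62.2205 = 68.8899.

68.890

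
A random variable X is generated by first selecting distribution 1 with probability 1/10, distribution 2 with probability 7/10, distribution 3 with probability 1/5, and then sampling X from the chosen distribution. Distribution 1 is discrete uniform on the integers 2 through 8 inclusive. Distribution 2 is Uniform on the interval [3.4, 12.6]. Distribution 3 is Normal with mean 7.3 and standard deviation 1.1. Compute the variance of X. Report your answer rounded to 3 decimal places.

6.384

Per component, 1: μ=5, E[X²]=29; 2: μ=8, E[X²]=71.0533; 3: μ=7.3, E[X²]=54.5.
E[X] = 0.1·5 + 0.7·8 + 0.2·7.3 = 7.56.
E[X²] = 0.1·29 + 0.7·71.0533 + 0.2·54.5 = 63.5373.
Var(X) = E[X²] − (E[X])² = 63.5373 − 57.1536 = 6.38373.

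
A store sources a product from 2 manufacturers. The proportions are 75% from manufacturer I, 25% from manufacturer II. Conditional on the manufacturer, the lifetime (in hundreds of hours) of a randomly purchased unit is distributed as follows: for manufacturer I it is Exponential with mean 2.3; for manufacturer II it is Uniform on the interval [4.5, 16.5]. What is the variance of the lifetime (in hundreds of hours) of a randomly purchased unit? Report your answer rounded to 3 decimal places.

Per component, I: μ=2.3, E[X²]=10.58; II: μ=10.5, E[X²]=122.25.
E[X] = 0.75·2.3 + 0.25·10.5 = 4.35.
E[X²] = 0.75·10.58 + 0.25·122.25 = 38.4975.
Var(X) = E[X²] − (E[X])² = 38.4975 − 18.9225 = 19.575.

19.575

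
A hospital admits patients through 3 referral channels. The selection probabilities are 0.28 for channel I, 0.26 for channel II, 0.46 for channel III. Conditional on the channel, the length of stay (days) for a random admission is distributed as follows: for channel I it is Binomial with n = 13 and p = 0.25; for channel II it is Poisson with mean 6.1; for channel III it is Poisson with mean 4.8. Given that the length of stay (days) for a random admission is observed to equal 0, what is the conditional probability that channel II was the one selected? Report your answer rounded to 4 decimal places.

Likelihoods P(X=0 | ·): I: 0.0237573; II: 0.00224287; III: 0.00822975.
Posterior ∝ prior × likelihood. Numerator for II: 0.26·0.00224287 = 0.000583146.
Normalizing constant: 0.28·0.0237573 + 0.26·0.00224287 + 0.46·0.00822975 = 0.0110209.
P(II | observation) = 0.000583146 / 0.0110209 = 0.0529129.

0.0529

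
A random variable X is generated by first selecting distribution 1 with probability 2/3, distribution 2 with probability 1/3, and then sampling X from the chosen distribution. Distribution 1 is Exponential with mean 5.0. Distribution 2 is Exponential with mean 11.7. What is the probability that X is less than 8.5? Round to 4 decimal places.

0.7170

Conditional on each component, P(X < 8.5): 1: 0.817316; 2: 0.516399.
By total probability, P(X < 8.5) = 0.666667·0.817316 + 0.333333·0.516399 = 0.717011.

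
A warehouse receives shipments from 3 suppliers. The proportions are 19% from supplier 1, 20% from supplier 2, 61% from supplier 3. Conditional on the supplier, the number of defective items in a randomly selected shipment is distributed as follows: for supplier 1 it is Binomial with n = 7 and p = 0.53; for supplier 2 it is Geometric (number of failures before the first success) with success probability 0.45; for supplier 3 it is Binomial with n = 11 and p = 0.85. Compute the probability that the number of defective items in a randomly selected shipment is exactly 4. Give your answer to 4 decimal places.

Conditional on each supplier, P(X = 4): 1: 0.286725; 2: 0.0411778; 3: 0.000294326.
By total probability, P(X = 4) = 0.19·0.286725 + 0.2·0.0411778 + 0.61·0.000294326 = 0.0628928.

0.0629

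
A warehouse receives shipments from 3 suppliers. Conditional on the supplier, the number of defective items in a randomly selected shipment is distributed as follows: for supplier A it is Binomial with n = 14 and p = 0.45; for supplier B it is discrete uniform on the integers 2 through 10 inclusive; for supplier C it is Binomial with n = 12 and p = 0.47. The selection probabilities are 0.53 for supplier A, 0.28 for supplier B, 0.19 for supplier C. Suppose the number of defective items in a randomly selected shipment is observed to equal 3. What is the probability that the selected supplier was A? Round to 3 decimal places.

0.350

Likelihoods P(X=3 | ·): A: 0.0462092; B: 0.111111; C: 0.0753701.
Posterior ∝ prior × likelihood. Numerator for A: 0.53·0.0462092 = 0.0244909.
Normalizing constant: 0.53·0.0462092 + 0.28·0.111111 + 0.19·0.0753701 = 0.0699223.
P(A | observation) = 0.0244909 / 0.0699223 = 0.350258.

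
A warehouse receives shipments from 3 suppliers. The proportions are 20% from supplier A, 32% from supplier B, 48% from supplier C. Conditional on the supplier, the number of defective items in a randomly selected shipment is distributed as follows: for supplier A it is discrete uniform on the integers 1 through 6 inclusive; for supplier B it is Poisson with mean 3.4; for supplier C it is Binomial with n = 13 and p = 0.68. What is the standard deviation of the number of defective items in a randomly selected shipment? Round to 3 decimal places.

Per component, A: μ=3.5, E[X²]=15.1667; B: μ=3.4, E[X²]=14.96; C: μ=8.84, E[X²]=80.9744.
E[X] = 0.2·3.5 + 0.32·3.4 + 0.48·8.84 = 6.0312.
E[X²] = 0.2·15.1667 + 0.32·14.96 + 0.48·80.9744 = 46.6882.
Var(X) = E[X²] − (E[X])² = 46.6882 − 36.3754 = 10.3129.
SD(X) = √10.3129 = 3.21137.

3.211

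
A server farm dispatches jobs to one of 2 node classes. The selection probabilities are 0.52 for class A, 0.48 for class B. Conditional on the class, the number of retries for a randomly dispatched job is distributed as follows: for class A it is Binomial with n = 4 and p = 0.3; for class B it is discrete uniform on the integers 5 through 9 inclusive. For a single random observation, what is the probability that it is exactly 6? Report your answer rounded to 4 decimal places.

Conditional on each class, P(X = 6): A: 0; B: 0.2.
By total probability, P(X = 6) = 0.52·0 + 0.48·0.2 = 0.096.

0.0960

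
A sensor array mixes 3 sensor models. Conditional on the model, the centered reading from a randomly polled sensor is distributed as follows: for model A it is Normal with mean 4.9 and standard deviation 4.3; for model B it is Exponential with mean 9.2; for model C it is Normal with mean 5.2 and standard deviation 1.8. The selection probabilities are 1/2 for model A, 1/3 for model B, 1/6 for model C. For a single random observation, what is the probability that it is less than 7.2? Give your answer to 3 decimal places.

Conditional on each model, P(X < 7.2): A: 0.703635; B: 0.542788; C: 0.86674.
By total probability, P(X < 7.2) = 0.5·0.703635 + 0.333333·0.542788 + 0.166667·0.86674 = 0.677203.

0.677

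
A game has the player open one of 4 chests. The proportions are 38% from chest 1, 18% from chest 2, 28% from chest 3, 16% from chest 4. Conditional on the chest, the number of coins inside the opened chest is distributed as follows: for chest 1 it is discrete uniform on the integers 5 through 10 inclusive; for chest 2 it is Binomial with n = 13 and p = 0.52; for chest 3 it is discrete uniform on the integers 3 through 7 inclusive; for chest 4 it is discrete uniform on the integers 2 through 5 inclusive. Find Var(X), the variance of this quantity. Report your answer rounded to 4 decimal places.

4.6906

Per component, 1: μ=7.5, E[X²]=59.1667; 2: μ=6.76, E[X²]=48.9424; 3: μ=5, E[X²]=27; 4: μ=3.5, E[X²]=13.5.
E[X] = 0.38·7.5 + 0.18·6.76 + 0.28·5 + 0.16·3.5 = 6.0268.
E[X²] = 0.38·59.1667 + 0.18·48.9424 + 0.28·27 + 0.16·13.5 = 41.013.
Var(X) = E[X²] − (E[X])² = 41.013 − 36.3223 = 4.69065.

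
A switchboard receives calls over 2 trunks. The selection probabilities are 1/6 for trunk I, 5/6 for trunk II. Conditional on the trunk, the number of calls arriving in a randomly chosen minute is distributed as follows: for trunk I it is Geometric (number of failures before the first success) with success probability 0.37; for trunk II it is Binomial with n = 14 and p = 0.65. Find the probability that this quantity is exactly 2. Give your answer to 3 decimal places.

0.025

Conditional on each trunk, P(X = 2): I: 0.146853; II: 0.000129923.
By total probability, P(X = 2) = 0.166667·0.146853 + 0.833333·0.000129923 = 0.0245838.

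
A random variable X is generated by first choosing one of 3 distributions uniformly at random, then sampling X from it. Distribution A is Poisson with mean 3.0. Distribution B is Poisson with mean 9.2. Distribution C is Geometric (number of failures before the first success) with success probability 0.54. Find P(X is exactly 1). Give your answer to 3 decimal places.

0.133

Conditional on each component, P(X = 1): A: 0.149361; B: 0.000929562; C: 0.2484.
By total probability, P(X = 1) = 0.333333·0.149361 + 0.333333·0.000929562 + 0.333333·0.2484 = 0.132897.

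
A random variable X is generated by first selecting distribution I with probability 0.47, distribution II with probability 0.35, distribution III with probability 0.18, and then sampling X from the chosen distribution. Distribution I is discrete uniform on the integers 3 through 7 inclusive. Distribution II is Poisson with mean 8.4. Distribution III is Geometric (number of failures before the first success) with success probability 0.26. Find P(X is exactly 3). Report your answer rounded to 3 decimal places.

Conditional on each component, P(X = 3): I: 0.2; II: 0.0222133; III: 0.105358.
By total probability, P(X = 3) = 0.47·0.2 + 0.35·0.0222133 + 0.18·0.105358 = 0.120739.

0.121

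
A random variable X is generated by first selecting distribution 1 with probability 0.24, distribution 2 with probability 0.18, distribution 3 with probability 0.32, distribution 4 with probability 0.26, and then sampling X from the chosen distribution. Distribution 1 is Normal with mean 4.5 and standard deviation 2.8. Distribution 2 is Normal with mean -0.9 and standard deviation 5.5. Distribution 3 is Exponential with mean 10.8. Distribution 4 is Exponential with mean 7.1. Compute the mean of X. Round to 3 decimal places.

Component means — 1: 4.5; 2: -0.9; 3: 10.8; 4: 7.1.
E[X] = 0.24·4.5 + 0.18·-0.9 + 0.32·10.8 + 0.26·7.1 = 6.22.

6.220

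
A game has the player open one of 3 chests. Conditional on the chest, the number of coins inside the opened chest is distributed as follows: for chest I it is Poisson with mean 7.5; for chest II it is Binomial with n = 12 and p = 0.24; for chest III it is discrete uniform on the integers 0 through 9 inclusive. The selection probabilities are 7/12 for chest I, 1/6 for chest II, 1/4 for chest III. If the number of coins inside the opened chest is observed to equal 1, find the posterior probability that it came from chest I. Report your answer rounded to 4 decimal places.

0.0476

Likelihoods P(X=1 | ·): I: 0.00414813; II: 0.140716; III: 0.1.
Posterior ∝ prior × likelihood. Numerator for I: 0.583333·0.00414813 = 0.00241974.
Normalizing constant: 0.583333·0.00414813 + 0.166667·0.140716 + 0.25·0.1 = 0.0508723.
P(I | observation) = 0.00241974 / 0.0508723 = 0.047565.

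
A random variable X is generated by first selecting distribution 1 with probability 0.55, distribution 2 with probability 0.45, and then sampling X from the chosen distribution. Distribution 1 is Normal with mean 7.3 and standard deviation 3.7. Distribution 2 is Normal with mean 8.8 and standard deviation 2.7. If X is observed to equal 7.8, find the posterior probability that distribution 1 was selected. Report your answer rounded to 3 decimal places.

0.486

Likelihoods f(7.8 | ·): 1: 0.106842; 2: 0.137962.
Posterior ∝ prior × likelihood. Numerator for 1: 0.55·0.106842 = 0.0587632.
Normalizing constant: 0.55·0.106842 + 0.45·0.137962 = 0.120846.
P(1 | observation) = 0.0587632 / 0.120846 = 0.486265.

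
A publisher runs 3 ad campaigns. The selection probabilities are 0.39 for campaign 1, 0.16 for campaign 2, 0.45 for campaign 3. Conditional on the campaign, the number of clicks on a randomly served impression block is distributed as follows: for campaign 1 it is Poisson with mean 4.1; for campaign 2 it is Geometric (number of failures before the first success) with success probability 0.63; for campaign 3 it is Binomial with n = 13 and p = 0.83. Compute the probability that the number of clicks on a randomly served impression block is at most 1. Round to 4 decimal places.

Conditional on each campaign, P(X ≤ 1): 1: 0.0845206; 2: 0.8631; 3: 6.38554e-09.
By total probability, P(X ≤ 1) = 0.39·0.0845206 + 0.16·0.8631 + 0.45·6.38554e-09 = 0.171059.

0.1711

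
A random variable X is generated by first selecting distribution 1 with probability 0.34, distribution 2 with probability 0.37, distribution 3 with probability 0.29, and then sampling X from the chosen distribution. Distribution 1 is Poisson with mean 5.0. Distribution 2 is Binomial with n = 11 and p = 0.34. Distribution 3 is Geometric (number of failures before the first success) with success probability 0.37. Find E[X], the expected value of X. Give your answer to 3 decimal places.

3.578

Component means — 1: 5; 2: 3.74; 3: 1.7027.
E[X] = 0.34·5 + 0.37·3.74 + 0.29·1.7027 = 3.57758.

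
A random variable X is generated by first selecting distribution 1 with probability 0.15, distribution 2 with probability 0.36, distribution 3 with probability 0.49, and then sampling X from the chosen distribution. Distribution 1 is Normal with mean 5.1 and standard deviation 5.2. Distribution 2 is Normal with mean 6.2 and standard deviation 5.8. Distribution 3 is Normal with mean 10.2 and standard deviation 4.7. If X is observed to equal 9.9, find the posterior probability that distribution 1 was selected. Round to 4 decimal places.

Likelihoods f(9.9 | ·): 1: 0.0501051; 2: 0.0561194; 3: 0.0847086.
Posterior ∝ prior × likelihood. Numerator for 1: 0.15·0.0501051 = 0.00751576.
Normalizing constant: 0.15·0.0501051 + 0.36·0.0561194 + 0.49·0.0847086 = 0.0692259.
P(1 | observation) = 0.00751576 / 0.0692259 = 0.108569.

0.1086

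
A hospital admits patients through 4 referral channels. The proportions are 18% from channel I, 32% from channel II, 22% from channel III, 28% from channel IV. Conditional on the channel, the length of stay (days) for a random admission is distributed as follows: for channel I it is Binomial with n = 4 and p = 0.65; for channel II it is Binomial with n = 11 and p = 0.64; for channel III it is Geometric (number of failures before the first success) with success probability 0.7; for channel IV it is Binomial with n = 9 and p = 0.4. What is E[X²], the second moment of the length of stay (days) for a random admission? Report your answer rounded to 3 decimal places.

22.460

For each component E[X²] = Var + (mean)², giving I: 7.67; II: 52.096; III: 0.795918; IV: 15.12.
Overall E[X²] = 0.18·7.67 + 0.32·52.096 + 0.22·0.795918 + 0.28·15.12 = 22.46.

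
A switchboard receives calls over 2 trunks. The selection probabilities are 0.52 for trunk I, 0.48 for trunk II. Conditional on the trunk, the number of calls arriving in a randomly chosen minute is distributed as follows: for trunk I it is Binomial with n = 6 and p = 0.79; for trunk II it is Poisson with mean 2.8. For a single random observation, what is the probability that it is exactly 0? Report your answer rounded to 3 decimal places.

Conditional on each trunk, P(X = 0): I: 8.57661e-05; II: 0.0608101.
By total probability, P(X = 0) = 0.52·8.57661e-05 + 0.48·0.0608101 = 0.0292334.

0.029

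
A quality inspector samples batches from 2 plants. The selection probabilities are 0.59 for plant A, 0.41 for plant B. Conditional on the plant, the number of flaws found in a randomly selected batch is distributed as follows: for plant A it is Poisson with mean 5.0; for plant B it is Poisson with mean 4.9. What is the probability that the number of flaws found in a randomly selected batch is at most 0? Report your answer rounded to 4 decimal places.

0.0070

Conditional on each plant, P(X ≤ 0): A: 0.00673795; B: 0.00744658.
By total probability, P(X ≤ 0) = 0.59·0.00673795 + 0.41·0.00744658 = 0.00702849.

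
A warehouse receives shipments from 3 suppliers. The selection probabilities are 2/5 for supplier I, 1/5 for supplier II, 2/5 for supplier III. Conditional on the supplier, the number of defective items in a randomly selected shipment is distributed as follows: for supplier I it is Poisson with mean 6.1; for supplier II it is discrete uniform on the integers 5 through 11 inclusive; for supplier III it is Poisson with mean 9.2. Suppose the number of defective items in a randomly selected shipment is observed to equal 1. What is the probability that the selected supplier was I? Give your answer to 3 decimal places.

0.936

Likelihoods P(X=1 | ·): I: 0.0136815; II: 0; III: 0.000929562.
Posterior ∝ prior × likelihood. Numerator for I: 0.4·0.0136815 = 0.0054726.
Normalizing constant: 0.4·0.0136815 + 0.2·0 + 0.4·0.000929562 = 0.00584442.
P(I | observation) = 0.0054726 / 0.00584442 = 0.93638.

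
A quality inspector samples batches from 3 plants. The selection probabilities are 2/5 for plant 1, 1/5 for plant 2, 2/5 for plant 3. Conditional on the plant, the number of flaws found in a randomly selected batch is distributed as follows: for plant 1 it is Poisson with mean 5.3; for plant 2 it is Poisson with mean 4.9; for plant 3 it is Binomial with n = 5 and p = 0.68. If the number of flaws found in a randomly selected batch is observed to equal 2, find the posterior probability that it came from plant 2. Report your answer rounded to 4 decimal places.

Likelihoods P(X=2 | ·): 1: 0.0701069; 2: 0.0893962; 3: 0.151519.
Posterior ∝ prior × likelihood. Numerator for 2: 0.2·0.0893962 = 0.0178792.
Normalizing constant: 0.4·0.0701069 + 0.2·0.0893962 + 0.4·0.151519 = 0.10653.
P(2 | observation) = 0.0178792 / 0.10653 = 0.167833.

0.1678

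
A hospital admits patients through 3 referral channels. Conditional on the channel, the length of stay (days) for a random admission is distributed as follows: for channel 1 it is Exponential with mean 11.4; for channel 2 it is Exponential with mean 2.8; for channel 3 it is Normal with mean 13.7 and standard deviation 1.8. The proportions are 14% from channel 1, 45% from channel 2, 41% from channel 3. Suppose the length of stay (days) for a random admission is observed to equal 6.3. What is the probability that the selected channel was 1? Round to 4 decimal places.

Likelihoods f(6.3 | ·): 1: 0.0504766; 2: 0.0376426; 3: 4.73785e-05.
Posterior ∝ prior × likelihood. Numerator for 1: 0.14·0.0504766 = 0.00706673.
Normalizing constant: 0.14·0.0504766 + 0.45·0.0376426 + 0.41·4.73785e-05 = 0.0240253.
P(1 | observation) = 0.00706673 / 0.0240253 = 0.294137.

0.2941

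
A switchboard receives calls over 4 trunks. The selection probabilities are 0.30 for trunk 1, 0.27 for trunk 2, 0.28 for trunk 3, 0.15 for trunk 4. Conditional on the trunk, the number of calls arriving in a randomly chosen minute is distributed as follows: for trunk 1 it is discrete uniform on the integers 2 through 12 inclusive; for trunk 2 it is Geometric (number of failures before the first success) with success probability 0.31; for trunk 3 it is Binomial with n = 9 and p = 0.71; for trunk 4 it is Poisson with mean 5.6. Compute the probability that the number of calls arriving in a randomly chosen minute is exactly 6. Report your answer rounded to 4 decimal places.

Conditional on each trunk, P(X = 6): 1: 0.0909091; 2: 0.0334546; 3: 0.262436; 4: 0.158397.
By total probability, P(X = 6) = 0.3·0.0909091 + 0.27·0.0334546 + 0.28·0.262436 + 0.15·0.158397 = 0.133547.

0.1335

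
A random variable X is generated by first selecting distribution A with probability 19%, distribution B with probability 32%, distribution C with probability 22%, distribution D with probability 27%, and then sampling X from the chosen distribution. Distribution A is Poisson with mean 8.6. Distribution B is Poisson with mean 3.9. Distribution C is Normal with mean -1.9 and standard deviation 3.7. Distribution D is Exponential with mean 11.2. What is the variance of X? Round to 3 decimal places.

Per component, A: μ=8.6, E[X²]=82.56; B: μ=3.9, E[X²]=19.11; C: μ=-1.9, E[X²]=17.3; D: μ=11.2, E[X²]=250.88.
E[X] = 0.19·8.6 + 0.32·3.9 + 0.22·-1.9 + 0.27·11.2 = 5.488.
E[X²] = 0.19·82.56 + 0.32·19.11 + 0.22·17.3 + 0.27·250.88 = 93.3452.
Var(X) = E[X²] − (E[X])² = 93.3452 − 30.1181 = 63.2271.

63.227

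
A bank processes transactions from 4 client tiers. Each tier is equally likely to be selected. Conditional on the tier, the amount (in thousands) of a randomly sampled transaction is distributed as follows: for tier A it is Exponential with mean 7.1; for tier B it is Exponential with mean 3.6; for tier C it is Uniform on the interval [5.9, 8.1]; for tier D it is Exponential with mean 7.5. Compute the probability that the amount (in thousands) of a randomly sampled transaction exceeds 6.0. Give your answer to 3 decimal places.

Conditional on each tier, P(X > 6.0): A: 0.429527; B: 0.188876; C: 0.954545; D: 0.449329.
By total probability, P(X > 6.0) = 0.25·0.429527 + 0.25·0.188876 + 0.25·0.954545 + 0.25·0.449329 = 0.505569.

0.506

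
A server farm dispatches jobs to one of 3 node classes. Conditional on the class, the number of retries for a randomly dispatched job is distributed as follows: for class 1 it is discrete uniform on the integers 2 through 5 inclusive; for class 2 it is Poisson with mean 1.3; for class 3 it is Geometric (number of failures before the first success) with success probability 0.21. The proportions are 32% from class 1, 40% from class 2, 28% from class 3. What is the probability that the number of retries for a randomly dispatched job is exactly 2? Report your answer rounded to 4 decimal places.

Conditional on each class, P(X = 2): 1: 0.25; 2: 0.230289; 3: 0.131061.
By total probability, P(X = 2) = 0.32·0.25 + 0.4·0.230289 + 0.28·0.131061 = 0.208813.

0.2088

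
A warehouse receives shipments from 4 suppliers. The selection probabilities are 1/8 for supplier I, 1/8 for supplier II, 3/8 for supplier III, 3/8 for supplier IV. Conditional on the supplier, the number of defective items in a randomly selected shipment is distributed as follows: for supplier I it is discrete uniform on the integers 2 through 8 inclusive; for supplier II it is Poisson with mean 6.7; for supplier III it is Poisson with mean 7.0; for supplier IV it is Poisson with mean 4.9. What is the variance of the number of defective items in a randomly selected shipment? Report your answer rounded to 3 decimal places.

6.809

Per component, I: μ=5, E[X²]=29; II: μ=6.7, E[X²]=51.59; III: μ=7, E[X²]=56; IV: μ=4.9, E[X²]=28.91.
E[X] = 0.125·5 + 0.125·6.7 + 0.375·7 + 0.375·4.9 = 5.925.
E[X²] = 0.125·29 + 0.125·51.59 + 0.375·56 + 0.375·28.91 = 41.915.
Var(X) = E[X²] − (E[X])² = 41.915 − 35.1056 = 6.80938.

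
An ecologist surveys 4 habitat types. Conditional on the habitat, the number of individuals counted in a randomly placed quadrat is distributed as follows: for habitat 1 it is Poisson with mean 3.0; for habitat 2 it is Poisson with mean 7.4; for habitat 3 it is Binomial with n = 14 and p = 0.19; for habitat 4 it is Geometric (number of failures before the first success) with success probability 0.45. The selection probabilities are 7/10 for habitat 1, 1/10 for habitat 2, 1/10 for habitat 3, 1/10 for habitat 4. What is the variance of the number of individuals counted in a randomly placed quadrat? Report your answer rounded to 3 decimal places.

5.539

Per component, 1: μ=3, E[X²]=12; 2: μ=7.4, E[X²]=62.16; 3: μ=2.66, E[X²]=9.2302; 4: μ=1.22222, E[X²]=4.20988.
E[X] = 0.7·3 + 0.1·7.4 + 0.1·2.66 + 0.1·1.22222 = 3.22822.
E[X²] = 0.7·12 + 0.1·62.16 + 0.1·9.2302 + 0.1·4.20988 = 15.96.
Var(X) = E[X²] − (E[X])² = 15.96 − 10.4214 = 5.53859.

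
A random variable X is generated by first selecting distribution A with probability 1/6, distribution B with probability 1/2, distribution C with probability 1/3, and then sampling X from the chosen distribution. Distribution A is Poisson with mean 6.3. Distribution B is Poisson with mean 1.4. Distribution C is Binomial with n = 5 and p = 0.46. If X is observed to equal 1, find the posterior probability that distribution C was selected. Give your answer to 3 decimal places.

0.272

Likelihoods P(X=1 | ·): A: 0.0115687; B: 0.345236; C: 0.19557.
Posterior ∝ prior × likelihood. Numerator for C: 0.333333·0.19557 = 0.0651901.
Normalizing constant: 0.166667·0.0115687 + 0.5·0.345236 + 0.333333·0.19557 = 0.239736.
P(C | observation) = 0.0651901 / 0.239736 = 0.271924.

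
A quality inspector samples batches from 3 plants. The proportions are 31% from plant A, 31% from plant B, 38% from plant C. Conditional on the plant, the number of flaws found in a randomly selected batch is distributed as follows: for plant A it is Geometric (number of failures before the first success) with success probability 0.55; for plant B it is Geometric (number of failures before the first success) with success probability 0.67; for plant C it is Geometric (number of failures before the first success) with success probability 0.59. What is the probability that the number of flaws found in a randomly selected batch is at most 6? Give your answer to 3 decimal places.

0.998

Conditional on each plant, P(X ≤ 6): A: 0.996263; B: 0.999574; C: 0.998052.
By total probability, P(X ≤ 6) = 0.31·0.996263 + 0.31·0.999574 + 0.38·0.998052 = 0.997969.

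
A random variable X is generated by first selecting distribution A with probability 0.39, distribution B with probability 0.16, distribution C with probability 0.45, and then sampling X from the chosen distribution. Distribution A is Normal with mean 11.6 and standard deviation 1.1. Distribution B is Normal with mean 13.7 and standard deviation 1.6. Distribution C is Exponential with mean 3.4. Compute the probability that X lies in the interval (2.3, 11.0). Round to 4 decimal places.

Conditional on each component, P(2.3 < X < 11.0): A: 0.29272; B: 0.0457536; C: 0.46906.
By total probability, P(2.3 < X < 11.0) = 0.39·0.29272 + 0.16·0.0457536 + 0.45·0.46906 = 0.332558.

0.3326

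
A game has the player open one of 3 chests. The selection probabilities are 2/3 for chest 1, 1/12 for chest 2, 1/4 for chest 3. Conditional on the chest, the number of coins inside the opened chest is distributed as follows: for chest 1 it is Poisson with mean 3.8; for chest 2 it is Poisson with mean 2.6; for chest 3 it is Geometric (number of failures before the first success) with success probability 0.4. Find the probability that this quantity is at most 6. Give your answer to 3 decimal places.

0.931

Conditional on each chest, P(X ≤ 6): 1: 0.909108; 2: 0.98283; 3: 0.972006.
By total probability, P(X ≤ 6) = 0.666667·0.909108 + 0.0833333·0.98283 + 0.25·0.972006 = 0.930976.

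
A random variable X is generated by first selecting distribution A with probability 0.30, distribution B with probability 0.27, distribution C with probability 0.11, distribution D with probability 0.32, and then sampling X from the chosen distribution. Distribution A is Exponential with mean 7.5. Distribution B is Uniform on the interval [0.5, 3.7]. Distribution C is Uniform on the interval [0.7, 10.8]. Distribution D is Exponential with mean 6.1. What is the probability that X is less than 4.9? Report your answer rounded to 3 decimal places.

Conditional on each component, P(X < 4.9): A: 0.479691; B: 1; C: 0.415842; D: 0.552142.
By total probability, P(X < 4.9) = 0.3·0.479691 + 0.27·1 + 0.11·0.415842 + 0.32·0.552142 = 0.636335.

0.636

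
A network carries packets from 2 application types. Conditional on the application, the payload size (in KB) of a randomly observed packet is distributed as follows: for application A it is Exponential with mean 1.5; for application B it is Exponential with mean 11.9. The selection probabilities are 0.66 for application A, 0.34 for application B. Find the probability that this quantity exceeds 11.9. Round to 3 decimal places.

0.125

Conditional on each application, P(X > 11.9): A: 0.000358589; B: 0.367879.
By total probability, P(X > 11.9) = 0.66·0.000358589 + 0.34·0.367879 = 0.125316.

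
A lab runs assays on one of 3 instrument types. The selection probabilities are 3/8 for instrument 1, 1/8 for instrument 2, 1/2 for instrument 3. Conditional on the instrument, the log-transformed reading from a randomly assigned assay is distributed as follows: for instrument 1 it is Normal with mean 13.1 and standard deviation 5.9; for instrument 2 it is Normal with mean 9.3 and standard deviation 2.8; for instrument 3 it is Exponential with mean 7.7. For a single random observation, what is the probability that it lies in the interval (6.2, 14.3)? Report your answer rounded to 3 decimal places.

0.421

Conditional on each instrument, P(6.2 < X < 14.3): 1: 0.459482; 2: 0.828811; 3: 0.290883.
By total probability, P(6.2 < X < 14.3) = 0.375·0.459482 + 0.125·0.828811 + 0.5·0.290883 = 0.421349.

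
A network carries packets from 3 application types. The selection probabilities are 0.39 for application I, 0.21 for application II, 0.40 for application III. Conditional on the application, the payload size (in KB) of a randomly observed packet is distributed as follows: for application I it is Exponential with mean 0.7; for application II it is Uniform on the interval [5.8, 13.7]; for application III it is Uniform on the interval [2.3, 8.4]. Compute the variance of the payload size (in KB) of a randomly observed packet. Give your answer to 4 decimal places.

14.2308

Per component, I: μ=0.7, E[X²]=0.98; II: μ=9.75, E[X²]=100.263; III: μ=5.35, E[X²]=31.7233.
E[X] = 0.39·0.7 + 0.21·9.75 + 0.4·5.35 = 4.4605.
E[X²] = 0.39·0.98 + 0.21·100.263 + 0.4·31.7233 = 34.1268.
Var(X) = E[X²] − (E[X])² = 34.1268 − 19.8961 = 14.2308.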